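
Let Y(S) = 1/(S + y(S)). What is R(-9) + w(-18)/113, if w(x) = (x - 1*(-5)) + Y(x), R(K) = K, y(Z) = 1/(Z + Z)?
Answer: -668506/73337 ≈ -9.1155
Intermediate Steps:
y(Z) = 1/(2*Z)
Y(S) = 1/(S + 1/(2*S))
w(x) = 5 + x + 2*x/(1 + 2*x²) (w(x) = (x - 1*(-5)) + 2*x/(1 + 2*x²) = (x + 5) + 2*x/(1 + 2*x²) = (5 + x) + 2*x/(1 + 2*x²) = 5 + x + 2*x/(1 + 2*x²))
R(-9) + w(-18)/113 = -9 + (5 - 18 + 1/(-18 + (½)/(-18)))/113 = -9 + (5 - 18 + 1/(-18 + (½)*(-1/18)))/113 = -9 + (5 - 18 + 1/(-18 - 1/36))/113 = -9 + (5 - 18 + 1/(-649/36))/113 = -9 + (5 - 18 - 36/649)/113 = -9 + (1/113)*(-8473/649) = -9 - 8473/73337 = -668506/73337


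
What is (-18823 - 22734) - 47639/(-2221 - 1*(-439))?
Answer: -74006935/1782 ≈ -41530.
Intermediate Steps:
(-18823 - 22734) - 47639/(-2221 - 1*(-439)) = -41557 - 47639/(-2221 + 439) = -41557 - 47639/(-1782) = -41557 - 47639*(-1)/1782 = -41557 - 1*(-47639/1782) = -41557 + 47639/1782 = -74006935/1782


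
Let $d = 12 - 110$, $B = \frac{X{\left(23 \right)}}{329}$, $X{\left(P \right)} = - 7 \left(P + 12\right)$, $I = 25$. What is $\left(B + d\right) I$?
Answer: $- \frac{116025}{47} \approx -2468.6$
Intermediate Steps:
$X{\left(P \right)} = -84 - 7 P$ ($X{\left(P \right)} = - 7 \left(12 + P\right) = -84 - 7 P$)
$B = - \frac{35}{47}$ ($B = \frac{-84 - 161}{329} = \left(-84 - 161\right) \frac{1}{329} = \left(-245\right) \frac{1}{329} = - \frac{35}{47} \approx -0.74468$)
$d = -98$ ($d = 12 - 110 = -98$)
$\left(B + d\right) I = \left(- \frac{35}{47} - 98\right) 25 = \left(- \frac{4641}{47}\right) 25 = - \frac{116025}{47}$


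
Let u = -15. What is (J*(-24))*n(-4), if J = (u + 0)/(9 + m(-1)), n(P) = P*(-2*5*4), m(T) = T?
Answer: 7200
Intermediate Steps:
n(P) = -40*P (n(P) = P*(-10*4) = P*(-40) = -40*P)
J = -15/8 (J = (-15 + 0)/(9 - 1) = -15/8 ≈ -1.8750)
(J*(-24))*n(-4) = (-15/8*(-24))*(-40*(-4)) = 45*160 = 7200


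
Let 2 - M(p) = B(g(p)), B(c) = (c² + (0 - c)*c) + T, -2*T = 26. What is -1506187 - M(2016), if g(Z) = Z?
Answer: -1506202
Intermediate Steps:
T = -13 (T = -½*26 = -13)
B(c) = -13 (B(c) = (c² + (0 - c)*c) - 13 = (c² + (-c)*c) - 13 = (c² - c²) - 13 = 0 - 13 = -13)
M(p) = 15 (M(p) = 2 - 1*(-13) = 2 + 13 = 15)
-1506187 - M(2016) = -1506187 - 1*15 = -1506187 - 15 = -1506202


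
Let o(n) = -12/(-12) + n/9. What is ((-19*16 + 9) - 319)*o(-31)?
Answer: 13508/9 ≈ 1500.9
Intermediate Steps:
o(n) = 1 + n/9 (o(n) = -12*(-1/12) + n*(1/9) = 1 + n/9)
((-19*16 + 9) - 319)*o(-31) = ((-19*16 + 9) - 319)*(1 + (1/9)*(-31)) = ((-304 + 9) - 319)*(1 - 31/9) = (-295 - 319)*(-22/9) = -614*(-22/9) = 13508/9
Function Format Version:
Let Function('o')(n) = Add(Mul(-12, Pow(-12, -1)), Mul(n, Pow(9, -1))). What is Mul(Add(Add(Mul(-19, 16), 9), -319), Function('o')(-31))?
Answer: Rational(13508, 9) ≈ 1500.9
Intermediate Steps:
Function('o')(n) = Add(1, Mul(Rational(1, 9), n)) (Function('o')(n) = Add(Mul(-12, Rational(-1, 12)), Mul(n, Rational(1, 9))) = Add(1, Mul(Rational(1, 9), n)))
Mul(Add(Add(Mul(-19, 16), 9), -319), Function('o')(-31)) = Mul(Add(Add(Mul(-19, 16), 9), -319), Add(1, Mul(Rational(1, 9), -31))) = Mul(Add(Add(-304, 9), -319), Add(1, Rational(-31, 9))) = Mul(Add(-295, -319), Rational(-22, 9)) = Mul(-614, Rational(-22, 9)) = Rational(13508, 9)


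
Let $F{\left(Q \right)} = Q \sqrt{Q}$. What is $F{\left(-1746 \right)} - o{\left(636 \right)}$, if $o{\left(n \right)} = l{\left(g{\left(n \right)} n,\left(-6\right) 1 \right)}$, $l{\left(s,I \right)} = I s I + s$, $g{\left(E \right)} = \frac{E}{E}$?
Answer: $-23532 - 5238 i \sqrt{194} \approx -23532.0 - 72957.0 i$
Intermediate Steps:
$F{\left(Q \right)} = Q^{\frac{3}{2}}$
$g{\left(E \right)} = 1$
$l{\left(s,I \right)} = s + s I^{2}$ ($l{\left(s,I \right)} = s I^{2} + s = s + s I^{2}$)
$o{\left(n \right)} = 37 n$ ($o{\left(n \right)} = 1 n \left(1 + \left(\left(-6\right) 1\right)^{2}\right) = n \left(1 + \left(-6\right)^{2}\right) = n \left(1 + 36\right) = n 37 = 37 n$)
$F{\left(-1746 \right)} - o{\left(636 \right)} = \left(-1746\right)^{\frac{3}{2}} - 37 \cdot 636 = - 5238 i \sqrt{194} - 23532 = -23532 - 5238 i \sqrt{194}$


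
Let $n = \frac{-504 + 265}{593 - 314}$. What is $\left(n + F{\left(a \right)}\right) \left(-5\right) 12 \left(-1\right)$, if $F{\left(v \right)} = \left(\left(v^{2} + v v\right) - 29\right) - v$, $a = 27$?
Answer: $\frac{7818380}{93} \approx 84069.0$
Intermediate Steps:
$n = - \frac{239}{279} \approx -0.85663$
$F{\left(v \right)} = -29 - v + 2 v^{2}$ ($F{\left(v \right)} = \left(\left(v^{2} + v^{2}\right) - 29\right) - v = \left(2 v^{2} - 29\right) - v = \left(-29 + 2 v^{2}\right) - v = -29 - v + 2 v^{2}$)
$\left(n + F{\left(a \right)}\right) \left(-5\right) 12 \left(-1\right) = \left(- \frac{239}{279} - \left(56 - 1458\right)\right) \left(-5\right) 12 \left(-1\right) = \left(- \frac{239}{279} - -1402\right) \left(\left(-60\right) \left(-1\right)\right) = \left(- \frac{239}{279} - -1402\right) 60 = \left(- \frac{239}{279} + 1402\right) 60 = \frac{390919}{279} \cdot 60 = \frac{7818380}{93}$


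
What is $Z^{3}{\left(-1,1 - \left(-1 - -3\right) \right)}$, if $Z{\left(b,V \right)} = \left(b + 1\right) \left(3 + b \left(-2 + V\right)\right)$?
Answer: $0$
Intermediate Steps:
$Z{\left(b,V \right)} = \left(1 + b\right) \left(3 + b \left(-2 + V\right)\right)$
$Z^{3}{\left(-1,1 - \left(-1 - -3\right) \right)} = \left(3 - 1 - 2 \left(-1\right)^{2} + \left(1 - \left(-1 - -3\right)\right) \left(-1\right) + \left(1 - \left(-1 - -3\right)\right) \left(-1\right)^{2}\right)^{3} = \left(3 - 1 - 2 + \left(1 - \left(-1 + 3\right)\right) \left(-1\right) + \left(1 - \left(-1 + 3\right)\right) 1\right)^{3} = \left(3 - 1 - 2 + \left(1 - 2\right) \left(-1\right) + \left(1 - 2\right) 1\right)^{3} = \left(3 - 1 - 2 - -1 - 1\right)^{3} = \left(3 - 1 - 2 + 1 - 1\right)^{3} = 0^{3} = 0$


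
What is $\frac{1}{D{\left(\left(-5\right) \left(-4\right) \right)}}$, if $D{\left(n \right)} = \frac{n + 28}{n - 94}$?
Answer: $- \frac{37}{24} \approx -1.5417$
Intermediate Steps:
$D{\left(n \right)} = \frac{28 + n}{-94 + n}$
$\frac{1}{D{\left(\left(-5\right) \left(-4\right) \right)}} = \frac{1}{\frac{1}{-94 - -20} \left(28 - -20\right)} = \frac{1}{\frac{1}{-94 + 20} \left(28 + 20\right)} = \frac{1}{\frac{1}{-74} \cdot 48} = \frac{1}{\left(- \frac{1}{74}\right) 48} = \frac{1}{- \frac{24}{37}} = - \frac{37}{24}$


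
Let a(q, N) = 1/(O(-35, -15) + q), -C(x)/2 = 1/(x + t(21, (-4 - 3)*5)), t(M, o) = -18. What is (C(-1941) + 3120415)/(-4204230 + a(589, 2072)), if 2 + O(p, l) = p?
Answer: -1124772309608/1515439928227 ≈ -0.74221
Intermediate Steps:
O(p, l) = -2 + p
C(x) = -2/(-18 + x) (C(x) = -2/(x - 18) = -2/(-18 + x))
a(q, N) = 1/(-37 + q) (a(q, N) = 1/((-2 - 35) + q) = 1/(-37 + q))
(C(-1941) + 3120415)/(-4204230 + a(589, 2072)) = (-2/(-18 - 1941) + 3120415)/(-4204230 + 1/(-37 + 589)) = (-2/(-1959) + 3120415)/(-4204230 + 1/552) = (-2*(-1/1959) + 3120415)/(-4204230 + 1/552) = (2/1959 + 3120415)/(-2320734959/552) = (6112892987/1959)*(-552/2320734959) = -1124772309608/1515439928227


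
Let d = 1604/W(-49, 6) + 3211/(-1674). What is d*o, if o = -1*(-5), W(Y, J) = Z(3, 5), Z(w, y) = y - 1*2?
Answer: 4459105/1674 ≈ 2663.7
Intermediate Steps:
Z(w, y) = -2 + y (Z(w, y) = y - 2 = -2 + y)
W(Y, J) = 3 (W(Y, J) = -2 + 5 = 3)
o = 5
d = 891821/1674 (d = 1604/3 + 3211/(-1674) = 1604*(⅓) + 3211*(-1/1674) = 1604/3 - 3211/1674 = 891821/1674 ≈ 532.75)
d*o = (891821/1674)*5 = 4459105/1674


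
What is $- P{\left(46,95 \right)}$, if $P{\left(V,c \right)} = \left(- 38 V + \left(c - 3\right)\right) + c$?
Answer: $1561$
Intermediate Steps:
$P{\left(V,c \right)} = -3 - 38 V + 2 c$ ($P{\left(V,c \right)} = \left(- 38 V + \left(-3 + c\right)\right) + c = \left(-3 + c - 38 V\right) + c = -3 - 38 V + 2 c$)
$- P{\left(46,95 \right)} = - (-3 - 1748 + 2 \cdot 95) = - (-3 - 1748 + 190) = \left(-1\right) \left(-1561\right) = 1561$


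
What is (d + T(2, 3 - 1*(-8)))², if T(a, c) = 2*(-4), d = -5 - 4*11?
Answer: 3249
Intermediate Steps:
d = -49 (d = -5 - 44 = -49)
T(a, c) = -8
(d + T(2, 3 - 1*(-8)))² = (-49 - 8)² = (-57)² = 3249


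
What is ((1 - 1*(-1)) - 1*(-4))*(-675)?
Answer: -4050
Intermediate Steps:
((1 - 1*(-1)) - 1*(-4))*(-675) = ((1 + 1) + 4)*(-675) = (2 + 4)*(-675) = 6*(-675) = -4050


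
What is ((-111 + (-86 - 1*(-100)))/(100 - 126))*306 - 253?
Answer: 11552/13 ≈ 888.62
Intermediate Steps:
((-111 + (-86 - 1*(-100)))/(100 - 126))*306 - 253 = ((-111 + (-86 + 100))/(-26))*306 - 253 = ((-111 + 14)*(-1/26))*306 - 253 = -97*(-1/26)*306 - 253 = (97/26)*306 - 253 = 14841/13 - 253 = 11552/13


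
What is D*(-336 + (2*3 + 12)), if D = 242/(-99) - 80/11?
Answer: 101972/33 ≈ 3090.1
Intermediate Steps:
D = -962/99 (D = 242*(-1/99) - 80*1/11 = -22/9 - 80/11 = -962/99 ≈ -9.7172)
D*(-336 + (2*3 + 12)) = -962*(-336 + (2*3 + 12))/99 = -962*(-336 + (6 + 12))/99 = -962*(-336 + 18)/99 = -962/99*(-318) = 101972/33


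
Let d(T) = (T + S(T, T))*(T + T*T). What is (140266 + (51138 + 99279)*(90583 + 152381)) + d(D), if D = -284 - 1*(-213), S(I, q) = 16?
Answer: 36545782904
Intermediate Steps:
D = -71 (D = -284 + 213 = -71)
d(T) = (16 + T)*(T + T²) (d(T) = (T + 16)*(T + T*T) = (16 + T)*(T + T²))
(140266 + (51138 + 99279)*(90583 + 152381)) + d(D) = (140266 + (51138 + 99279)*(90583 + 152381)) - 71*(16 + (-71)² + 17*(-71)) = (140266 + 150417*242964) - 71*(16 + 5041 - 1207) = (140266 + 36545915988) - 71*3850 = 36546056254 - 273350 = 36545782904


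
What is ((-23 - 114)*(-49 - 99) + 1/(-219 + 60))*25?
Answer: 80597075/159 ≈ 5.0690e+5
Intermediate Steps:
((-23 - 114)*(-49 - 99) + 1/(-219 + 60))*25 = (-137*(-148) + 1/(-159))*25 = (20276 - 1/159)*25 = (3223883/159)*25 = 80597075/159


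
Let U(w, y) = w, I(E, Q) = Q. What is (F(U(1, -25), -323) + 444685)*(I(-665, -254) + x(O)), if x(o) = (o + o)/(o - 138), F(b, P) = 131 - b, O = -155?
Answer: -32966129280/293 ≈ -1.1251e+8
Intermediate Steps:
x(o) = 2*o/(-138 + o) (x(o) = (2*o)/(-138 + o) = 2*o/(-138 + o))
(F(U(1, -25), -323) + 444685)*(I(-665, -254) + x(O)) = ((131 - 1*1) + 444685)*(-254 + 2*(-155)/(-138 - 155)) = ((131 - 1) + 444685)*(-254 + 2*(-155)/(-293)) = (130 + 444685)*(-254 + 2*(-155)*(-1/293)) = 444815*(-254 + 310/293) = 444815*(-74112/293) = -32966129280/293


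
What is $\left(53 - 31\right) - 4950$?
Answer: $-4928$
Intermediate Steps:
$\left(53 - 31\right) - 4950 = 22 - 4950 = -4928$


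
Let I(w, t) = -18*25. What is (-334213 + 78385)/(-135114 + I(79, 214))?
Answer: 21319/11297 ≈ 1.8871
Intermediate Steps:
I(w, t) = -450
(-334213 + 78385)/(-135114 + I(79, 214)) = (-334213 + 78385)/(-135114 - 450) = -255828/(-135564) = -255828*(-1/135564) = 21319/11297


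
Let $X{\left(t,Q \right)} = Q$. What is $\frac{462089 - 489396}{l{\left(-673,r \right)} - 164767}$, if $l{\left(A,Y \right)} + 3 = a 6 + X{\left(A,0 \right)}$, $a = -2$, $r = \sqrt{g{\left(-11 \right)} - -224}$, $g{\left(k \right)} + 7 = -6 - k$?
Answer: $\frac{581}{3506} \approx 0.16572$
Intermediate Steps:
$g{\left(k \right)} = -13 - k$ ($g{\left(k \right)} = -7 - \left(6 + k\right) = -13 - k$)
$r = \sqrt{222}$ ($r = \sqrt{\left(-13 - -11\right) - -224} = \sqrt{\left(-13 + 11\right) + 224} = \sqrt{-2 + 224} = \sqrt{222} \approx 14.9$)
$l{\left(A,Y \right)} = -15$ ($l{\left(A,Y \right)} = -3 + \left(\left(-2\right) 6 + 0\right) = -3 + \left(-12 + 0\right) = -3 - 12 = -15$)
$\frac{462089 - 489396}{l{\left(-673,r \right)} - 164767} = \frac{462089 - 489396}{-15 - 164767} = - \frac{27307}{-164782} = \left(-27307\right) \left(- \frac{1}{164782}\right) = \frac{581}{3506}$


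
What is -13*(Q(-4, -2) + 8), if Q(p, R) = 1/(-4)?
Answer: -403/4 ≈ -100.75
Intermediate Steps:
Q(p, R) = -¼
-13*(Q(-4, -2) + 8) = -13*(-¼ + 8) = -13*31/4 = -403/4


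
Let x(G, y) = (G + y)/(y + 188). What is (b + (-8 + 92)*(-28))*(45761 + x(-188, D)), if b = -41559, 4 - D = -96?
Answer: -8037591415/4 ≈ -2.0094e+9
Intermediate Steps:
D = 100 (D = 4 - 1*(-96) = 4 + 96 = 100)
x(G, y) = (G + y)/(188 + y)
(b + (-8 + 92)*(-28))*(45761 + x(-188, D)) = (-41559 + (-8 + 92)*(-28))*(45761 + (-188 + 100)/(188 + 100)) = (-41559 + 84*(-28))*(45761 - 88/288) = (-41559 - 2352)*(45761 + (1/288)*(-88)) = -43911*(45761 - 11/36) = -43911*1647385/36 = -8037591415/4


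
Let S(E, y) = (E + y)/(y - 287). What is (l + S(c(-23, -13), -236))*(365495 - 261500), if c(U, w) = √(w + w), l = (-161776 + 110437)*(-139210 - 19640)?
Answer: 443556320734950570/523 - 103995*I*√26/523 ≈ 8.481e+14 - 1013.9*I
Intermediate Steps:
l = 8155200150 (l = -51339*(-158850) = 8155200150)
c(U, w) = √2*√w (c(U, w) = √(2*w) = √2*√w)
S(E, y) = (E + y)/(-287 + y)
(l + S(c(-23, -13), -236))*(365495 - 261500) = (8155200150 + (√2*√(-13) - 236)/(-287 - 236))*(365495 - 261500) = (8155200150 + (√2*(I*√13) - 236)/(-523))*103995 = (8155200150 - (I*√26 - 236)/523)*103995 = (8155200150 - (-236 + I*√26)/523)*103995 = (8155200150 + (236/523 - I*√26/523))*103995 = (4265169678686/523 - I*√26/523)*103995 = 443556320734950570/523 - 103995*I*√26/523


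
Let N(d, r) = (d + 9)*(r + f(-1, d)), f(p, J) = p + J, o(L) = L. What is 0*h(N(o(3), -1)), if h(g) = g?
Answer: 0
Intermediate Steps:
f(p, J) = J + p
N(d, r) = (9 + d)*(-1 + d + r) (N(d, r) = (d + 9)*(r + (d - 1)) = (9 + d)*(r + (-1 + d)) = (9 + d)*(-1 + d + r))
0*h(N(o(3), -1)) = 0*(-9 + 3**2 + 8*3 + 9*(-1) + 3*(-1)) = 0*(-9 + 9 + 24 - 9 - 3) = 0*12 = 0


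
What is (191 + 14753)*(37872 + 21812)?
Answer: 891917696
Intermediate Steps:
(191 + 14753)*(37872 + 21812) = 14944*59684 = 891917696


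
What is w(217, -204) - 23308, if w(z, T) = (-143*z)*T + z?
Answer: 6307233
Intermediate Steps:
w(z, T) = z - 143*T*z (w(z, T) = -143*T*z + z = z - 143*T*z)
w(217, -204) - 23308 = 217*(1 - 143*(-204)) - 23308 = 217*(1 + 29172) - 23308 = 217*29173 - 23308 = 6330541 - 23308 = 6307233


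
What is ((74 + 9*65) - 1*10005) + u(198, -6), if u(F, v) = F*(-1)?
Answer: -9544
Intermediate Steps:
u(F, v) = -F
((74 + 9*65) - 1*10005) + u(198, -6) = ((74 + 9*65) - 1*10005) - 1*198 = ((74 + 585) - 10005) - 198 = (659 - 10005) - 198 = -9346 - 198 = -9544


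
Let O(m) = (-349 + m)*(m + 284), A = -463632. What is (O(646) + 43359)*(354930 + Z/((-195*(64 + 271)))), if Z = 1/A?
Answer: 1145088148661199862523/10095586800 ≈ 1.1342e+11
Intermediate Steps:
O(m) = (-349 + m)*(284 + m)
Z = -1/463632 (Z = 1/(-463632) = -1/463632 ≈ -2.1569e-6)
(O(646) + 43359)*(354930 + Z/((-195*(64 + 271)))) = ((-99116 + 646**2 - 65*646) + 43359)*(354930 - (-1/(195*(64 + 271)))/463632) = ((-99116 + 417316 - 41990) + 43359)*(354930 - 1/(463632*((-195*335)))) = (276210 + 43359)*(354930 - 1/463632/(-65325)) = 319569*(354930 - 1/463632*(-1/65325)) = 319569*(354930 + 1/30286760400) = 319569*(10749679868772001/30286760400) = 1145088148661199862523/10095586800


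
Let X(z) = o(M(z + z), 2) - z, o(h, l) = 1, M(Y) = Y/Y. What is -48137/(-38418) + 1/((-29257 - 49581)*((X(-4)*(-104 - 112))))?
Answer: 683104471483/545183691120 ≈ 1.2530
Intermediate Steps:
M(Y) = 1
X(z) = 1 - z
-48137/(-38418) + 1/((-29257 - 49581)*((X(-4)*(-104 - 112)))) = -48137/(-38418) + 1/((-29257 - 49581)*(((1 - 1*(-4))*(-104 - 112)))) = -48137*(-1/38418) + 1/((-78838)*(((1 + 4)*(-216)))) = 48137/38418 - 1/(78838*(5*(-216))) = 48137/38418 - 1/78838/(-1080) = 48137/38418 - 1/78838*(-1/1080) = 48137/38418 + 1/85145040 = 683104471483/545183691120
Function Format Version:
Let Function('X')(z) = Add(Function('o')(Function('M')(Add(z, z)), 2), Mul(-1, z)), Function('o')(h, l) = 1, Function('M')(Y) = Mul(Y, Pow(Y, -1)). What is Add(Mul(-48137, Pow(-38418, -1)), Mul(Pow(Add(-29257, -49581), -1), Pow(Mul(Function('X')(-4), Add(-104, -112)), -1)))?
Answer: Rational(683104471483, 545183691120) ≈ 1.2530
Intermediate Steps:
Function('M')(Y) = 1
Function('X')(z) = Add(1, Mul(-1, z))
Add(Mul(-48137, Pow(-38418, -1)), Mul(Pow(Add(-29257, -49581), -1), Pow(Mul(Function('X')(-4), Add(-104, -112)), -1))) = Add(Mul(-48137, Pow(-38418, -1)), Mul(Pow(Add(-29257, -49581), -1), Pow(Mul(Add(1, Mul(-1, -4)), Add(-104, -112)), -1))) = Add(Mul(-48137, Rational(-1, 38418)), Mul(Pow(-78838, -1), Pow(Mul(Add(1, 4), -216), -1))) = Add(Rational(48137, 38418), Mul(Rational(-1, 78838), Pow(Mul(5, -216), -1))) = Add(Rational(48137, 38418), Mul(Rational(-1, 78838), Pow(-1080, -1))) = Add(Rational(48137, 38418), Mul(Rational(-1, 78838), Rational(-1, 1080))) = Add(Rational(48137, 38418), Rational(1, 85145040)) = Rational(683104471483, 545183691120)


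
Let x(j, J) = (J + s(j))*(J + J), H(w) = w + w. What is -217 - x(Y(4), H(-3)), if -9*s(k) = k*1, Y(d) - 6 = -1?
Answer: -887/3 ≈ -295.67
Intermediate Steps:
Y(d) = 5 (Y(d) = 6 - 1 = 5)
s(k) = -k/9
H(w) = 2*w
x(j, J) = 2*J*(J - j/9) (x(j, J) = (J - j/9)*(J + J) = (J - j/9)*(2*J) = 2*J*(J - j/9))
-217 - x(Y(4), H(-3)) = -217 - 2*2*(-3)*(-1*5 + 9*(2*(-3)))/9 = -217 - 2*(-6)*(-5 + 9*(-6))/9 = -217 - 2*(-6)*(-5 - 54)/9 = -217 - 2*(-6)*(-59)/9 = -217 - 1*236/3 = -217 - 236/3 = -887/3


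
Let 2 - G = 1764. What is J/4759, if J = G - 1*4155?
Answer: -5917/4759 ≈ -1.2433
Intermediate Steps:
G = -1762 (G = 2 - 1*1764 = 2 - 1764 = -1762)
J = -5917 (J = -1762 - 1*4155 = -1762 - 4155 = -5917)
J/4759 = -5917/4759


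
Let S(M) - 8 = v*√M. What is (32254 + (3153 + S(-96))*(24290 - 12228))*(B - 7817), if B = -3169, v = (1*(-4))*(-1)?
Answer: -419228352696 - 2120210112*I*√6 ≈ -4.1923e+11 - 5.1934e+9*I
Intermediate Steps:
v = 4 (v = -4*(-1) = 4)
S(M) = 8 + 4*√M
(32254 + (3153 + S(-96))*(24290 - 12228))*(B - 7817) = (32254 + (3153 + (8 + 4*√(-96)))*(24290 - 12228))*(-3169 - 7817) = (32254 + (3153 + (8 + 4*(4*I*√6)))*12062)*(-10986) = (32254 + (3153 + (8 + 16*I*√6))*12062)*(-10986) = (32254 + (3161 + 16*I*√6)*12062)*(-10986) = (32254 + (38127982 + 192992*I*√6))*(-10986) = (38160236 + 192992*I*√6)*(-10986) = -419228352696 - 2120210112*I*√6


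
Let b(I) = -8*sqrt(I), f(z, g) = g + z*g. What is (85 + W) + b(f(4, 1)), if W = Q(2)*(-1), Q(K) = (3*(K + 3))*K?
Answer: 55 - 8*sqrt(5) ≈ 37.111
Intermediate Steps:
Q(K) = K*(9 + 3*K) (Q(K) = (3*(3 + K))*K = (9 + 3*K)*K = K*(9 + 3*K))
f(z, g) = g + g*z
W = -30 (W = (3*2*(3 + 2))*(-1) = (3*2*5)*(-1) = 30*(-1) = -30)
(85 + W) + b(f(4, 1)) = (85 - 30) - 8*sqrt(1 + 4) = 55 - 8*sqrt(5)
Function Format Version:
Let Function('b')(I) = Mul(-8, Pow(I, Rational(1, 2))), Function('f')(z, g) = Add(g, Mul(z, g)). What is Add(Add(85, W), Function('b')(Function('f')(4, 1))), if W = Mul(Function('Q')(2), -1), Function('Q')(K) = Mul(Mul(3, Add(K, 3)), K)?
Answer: Add(55, Mul(-8, Pow(5, Rational(1, 2)))) ≈ 37.111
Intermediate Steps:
Function('Q')(K) = Mul(K, Add(9, Mul(3, K))) (Function('Q')(K) = Mul(Mul(3, Add(3, K)), K) = Mul(Add(9, Mul(3, K)), K) = Mul(K, Add(9, Mul(3, K))))
Function('f')(z, g) = Add(g, Mul(g, z))
W = -30 (W = Mul(Mul(3, 2, Add(3, 2)), -1) = Mul(Mul(3, 2, 5), -1) = Mul(30, -1) = -30)
Add(Add(85, W), Function('b')(Function('f')(4, 1))) = Add(Add(85, -30), Mul(-8, Pow(Mul(1, Add(1, 4)), Rational(1, 2)))) = Add(55, Mul(-8, Pow(Mul(1, 5), Rational(1, 2)))) = Add(55, Mul(-8, Pow(5, Rational(1, 2))))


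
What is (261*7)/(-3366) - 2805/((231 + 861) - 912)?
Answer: -36187/2244 ≈ -16.126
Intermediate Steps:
(261*7)/(-3366) - 2805/((231 + 861) - 912) = 1827*(-1/3366) - 2805/(1092 - 912) = -203/374 - 2805/180 = -203/374 - 2805*1/180 = -203/374 - 187/12 = -36187/2244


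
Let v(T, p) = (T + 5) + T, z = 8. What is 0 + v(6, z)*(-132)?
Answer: -2244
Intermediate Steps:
v(T, p) = 5 + 2*T (v(T, p) = (5 + T) + T = 5 + 2*T)
0 + v(6, z)*(-132) = 0 + (5 + 2*6)*(-132) = 0 + (5 + 12)*(-132) = 0 + 17*(-132) = 0 - 2244 = -2244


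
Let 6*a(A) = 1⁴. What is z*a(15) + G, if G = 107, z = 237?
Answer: 293/2 ≈ 146.50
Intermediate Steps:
a(A) = ⅙ (a(A) = (⅙)*1⁴ = (⅙)*1 = ⅙)
z*a(15) + G = 237*(⅙) + 107 = 79/2 + 107 = 293/2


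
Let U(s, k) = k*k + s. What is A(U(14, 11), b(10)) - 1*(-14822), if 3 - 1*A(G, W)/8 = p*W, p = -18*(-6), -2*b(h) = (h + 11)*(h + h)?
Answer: 196286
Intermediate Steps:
U(s, k) = s + k**2 (U(s, k) = k**2 + s = s + k**2)
b(h) = -h*(11 + h) (b(h) = -(h + 11)*(h + h)/2 = -(11 + h)*2*h/2 = -h*(11 + h))
p = 108
A(G, W) = 24 - 864*W
A(U(14, 11), b(10)) - 1*(-14822) = (24 - (-864)*10*(11 + 10)) - 1*(-14822) = (24 - (-864)*10*21) + 14822 = (24 - 864*(-210)) + 14822 = (24 + 181440) + 14822 = 181464 + 14822 = 196286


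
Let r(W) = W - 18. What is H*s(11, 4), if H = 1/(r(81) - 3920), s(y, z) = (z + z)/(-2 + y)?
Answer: -8/34713 ≈ -0.00023046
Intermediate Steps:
r(W) = -18 + W
s(y, z) = 2*z/(-2 + y) (s(y, z) = (2*z)/(-2 + y) = 2*z/(-2 + y))
H = -1/3857 (H = 1/((-18 + 81) - 3920) = 1/(63 - 3920) = 1/(-3857) = -1/3857 ≈ -0.00025927)
H*s(11, 4) = -2*4/(3857*(-2 + 11)) = -2*4/(3857*9) = -1/3857*8/9 = -8/34713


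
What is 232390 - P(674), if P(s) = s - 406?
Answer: 232122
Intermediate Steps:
P(s) = -406 + s
232390 - P(674) = 232390 - (-406 + 674) = 232390 - 1*268 = 232390 - 268 = 232122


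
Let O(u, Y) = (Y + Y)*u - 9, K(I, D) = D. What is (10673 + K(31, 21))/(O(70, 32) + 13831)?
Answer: 5347/9151 ≈ 0.58431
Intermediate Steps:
O(u, Y) = -9 + 2*Y*u (O(u, Y) = (2*Y)*u - 9 = 2*Y*u - 9 = -9 + 2*Y*u)
(10673 + K(31, 21))/(O(70, 32) + 13831) = (10673 + 21)/((-9 + 2*32*70) + 13831) = 10694/((-9 + 4480) + 13831) = 10694/(4471 + 13831) = 10694/18302 = 10694*(1/18302) = 5347/9151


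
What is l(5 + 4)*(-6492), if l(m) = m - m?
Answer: 0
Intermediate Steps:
l(m) = 0
l(5 + 4)*(-6492) = 0*(-6492) = 0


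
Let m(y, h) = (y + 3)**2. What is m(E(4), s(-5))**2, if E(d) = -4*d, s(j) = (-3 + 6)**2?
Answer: 28561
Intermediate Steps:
s(j) = 9 (s(j) = 3**2 = 9)
m(y, h) = (3 + y)**2
m(E(4), s(-5))**2 = ((3 - 4*4)**2)**2 = ((3 - 16)**2)**2 = ((-13)**2)**2 = 169**2 = 28561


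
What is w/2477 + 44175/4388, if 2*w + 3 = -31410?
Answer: 40501353/10869076 ≈ 3.7263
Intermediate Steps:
w = -31413/2 (w = -3/2 + (1/2)*(-31410) = -3/2 - 15705 = -31413/2 ≈ -15707.)
w/2477 + 44175/4388 = -31413/2/2477 + 44175/4388 = -31413/2*1/2477 + 44175*(1/4388) = -31413/4954 + 44175/4388 = 40501353/10869076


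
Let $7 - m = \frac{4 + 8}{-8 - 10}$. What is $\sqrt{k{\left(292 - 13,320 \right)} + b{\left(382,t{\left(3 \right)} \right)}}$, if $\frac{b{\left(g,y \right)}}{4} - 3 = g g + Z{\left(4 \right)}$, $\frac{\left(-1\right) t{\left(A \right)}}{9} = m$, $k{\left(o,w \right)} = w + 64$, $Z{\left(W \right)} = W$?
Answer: $2 \sqrt{146027} \approx 764.27$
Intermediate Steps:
$k{\left(o,w \right)} = 64 + w$
$m = \frac{23}{3}$ ($m = 7 - \frac{4 + 8}{-8 - 10} = 7 - \frac{12}{-18} = 7 - 12 \left(- \frac{1}{18}\right) = 7 - - \frac{2}{3} = 7 + \frac{2}{3} = \frac{23}{3} \approx 7.6667$)
$t{\left(A \right)} = -69$ ($t{\left(A \right)} = \left(-9\right) \frac{23}{3} = -69$)
$b{\left(g,y \right)} = 28 + 4 g^{2}$ ($b{\left(g,y \right)} = 12 + 4 \left(g g + 4\right) = 12 + 4 \left(g^{2} + 4\right) = 12 + 4 \left(4 + g^{2}\right) = 12 + \left(16 + 4 g^{2}\right) = 28 + 4 g^{2}$)
$\sqrt{k{\left(292 - 13,320 \right)} + b{\left(382,t{\left(3 \right)} \right)}} = \sqrt{\left(64 + 320\right) + \left(28 + 4 \cdot 382^{2}\right)} = \sqrt{384 + \left(28 + 4 \cdot 145924\right)} = \sqrt{384 + \left(28 + 583696\right)} = \sqrt{384 + 583724} = \sqrt{584108} = 2 \sqrt{146027}$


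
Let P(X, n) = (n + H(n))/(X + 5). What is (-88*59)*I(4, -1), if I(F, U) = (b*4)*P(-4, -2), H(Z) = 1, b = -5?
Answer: -103840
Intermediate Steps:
P(X, n) = (1 + n)/(5 + X) (P(X, n) = (n + 1)/(X + 5) = (1 + n)/(5 + X))
I(F, U) = 20 (I(F, U) = (-5*4)*((1 - 2)/(5 - 4)) = -20*(-1)/1 = -20*(-1) = 20)
(-88*59)*I(4, -1) = -88*59*20 = -5192*20 = -103840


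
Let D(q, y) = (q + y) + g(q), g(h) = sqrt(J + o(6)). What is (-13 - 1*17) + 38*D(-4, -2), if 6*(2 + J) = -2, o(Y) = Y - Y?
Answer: -258 + 38*I*sqrt(21)/3 ≈ -258.0 + 58.046*I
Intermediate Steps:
o(Y) = 0
J = -7/3 (J = -2 + (1/6)*(-2) = -2 - 1/3 = -7/3 ≈ -2.3333)
g(h) = I*sqrt(21)/3 (g(h) = sqrt(-7/3 + 0) = sqrt(-7/3) = I*sqrt(21)/3)
D(q, y) = q + y + I*sqrt(21)/3 (D(q, y) = (q + y) + I*sqrt(21)/3 = q + y + I*sqrt(21)/3)
(-13 - 1*17) + 38*D(-4, -2) = (-13 - 1*17) + 38*(-4 - 2 + I*sqrt(21)/3) = (-13 - 17) + 38*(-6 + I*sqrt(21)/3) = -30 + (-228 + 38*I*sqrt(21)/3) = -258 + 38*I*sqrt(21)/3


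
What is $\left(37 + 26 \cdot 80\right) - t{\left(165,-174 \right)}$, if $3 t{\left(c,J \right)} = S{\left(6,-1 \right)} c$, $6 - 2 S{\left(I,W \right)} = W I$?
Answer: $1787$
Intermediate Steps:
$S{\left(I,W \right)} = 3 - \frac{I W}{2}$ ($S{\left(I,W \right)} = 3 - \frac{W I}{2} = 3 - \frac{I W}{2}$)
$t{\left(c,J \right)} = 2 c$ ($t{\left(c,J \right)} = \frac{\left(3 - 3 \left(-1\right)\right) c}{3} = \frac{\left(3 + 3\right) c}{3} = \frac{6 c}{3} = 2 c$)
$\left(37 + 26 \cdot 80\right) - t{\left(165,-174 \right)} = \left(37 + 26 \cdot 80\right) - 2 \cdot 165 = \left(37 + 2080\right) - 330 = 2117 - 330 = 1787$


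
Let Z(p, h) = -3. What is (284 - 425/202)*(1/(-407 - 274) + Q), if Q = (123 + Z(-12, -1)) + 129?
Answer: 1609285104/22927 ≈ 70192.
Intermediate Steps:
Q = 249 (Q = (123 - 3) + 129 = 120 + 129 = 249)
(284 - 425/202)*(1/(-407 - 274) + Q) = (284 - 425/202)*(1/(-407 - 274) + 249) = (284 - 425*1/202)*(1/(-681) + 249) = (284 - 425/202)*(-1/681 + 249) = (56943/202)*(169568/681) = 1609285104/22927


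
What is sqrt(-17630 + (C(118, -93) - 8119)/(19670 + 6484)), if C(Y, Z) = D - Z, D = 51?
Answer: I*sqrt(1339965303470)/8718 ≈ 132.78*I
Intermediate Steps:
C(Y, Z) = 51 - Z
sqrt(-17630 + (C(118, -93) - 8119)/(19670 + 6484)) = sqrt(-17630 + ((51 - 1*(-93)) - 8119)/(19670 + 6484)) = sqrt(-17630 + ((51 + 93) - 8119)/26154) = sqrt(-17630 + (144 - 8119)*(1/26154)) = sqrt(-17630 - 7975*1/26154) = sqrt(-17630 - 7975/26154) = sqrt(-461102995/26154) = I*sqrt(1339965303470)/8718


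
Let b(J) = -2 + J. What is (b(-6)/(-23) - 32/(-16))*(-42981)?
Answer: -2320974/23 ≈ -1.0091e+5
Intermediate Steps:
(b(-6)/(-23) - 32/(-16))*(-42981) = ((-2 - 6)/(-23) - 32/(-16))*(-42981) = (-8*(-1/23) - 32*(-1/16))*(-42981) = (8/23 + 2)*(-42981) = (54/23)*(-42981) = -2320974/23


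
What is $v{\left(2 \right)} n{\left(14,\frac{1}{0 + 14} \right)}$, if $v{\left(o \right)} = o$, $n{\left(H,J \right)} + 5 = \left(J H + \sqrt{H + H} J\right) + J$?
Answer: $- \frac{55}{7} + \frac{2 \sqrt{7}}{7} \approx -7.1012$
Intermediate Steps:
$n{\left(H,J \right)} = -5 + J + H J + J \sqrt{2} \sqrt{H}$ ($n{\left(H,J \right)} = -5 + \left(\left(J H + \sqrt{H + H} J\right) + J\right) = -5 + \left(\left(H J + \sqrt{2 H} J\right) + J\right) = -5 + \left(\left(H J + \sqrt{2} \sqrt{H} J\right) + J\right) = -5 + \left(\left(H J + J \sqrt{2} \sqrt{H}\right) + J\right) = -5 + \left(J + H J + J \sqrt{2} \sqrt{H}\right) = -5 + J + H J + J \sqrt{2} \sqrt{H}$)
$v{\left(2 \right)} n{\left(14,\frac{1}{0 + 14} \right)} = 2 \left(-5 + \frac{1}{0 + 14} + \frac{14}{0 + 14} + \frac{\sqrt{2} \sqrt{14}}{0 + 14}\right) = 2 \left(-5 + \frac{1}{14} + \frac{14}{14} + \frac{\sqrt{2} \sqrt{14}}{14}\right) = 2 \left(-5 + \frac{1}{14} + 14 \cdot \frac{1}{14} + \frac{\sqrt{2} \sqrt{14}}{14}\right) = 2 \left(-5 + \frac{1}{14} + 1 + \frac{\sqrt{7}}{7}\right) = 2 \left(- \frac{55}{14} + \frac{\sqrt{7}}{7}\right) = - \frac{55}{7} + \frac{2 \sqrt{7}}{7}$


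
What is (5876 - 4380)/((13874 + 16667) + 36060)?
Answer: 1496/66601 ≈ 0.022462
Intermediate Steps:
(5876 - 4380)/((13874 + 16667) + 36060) = 1496/(30541 + 36060) = 1496/66601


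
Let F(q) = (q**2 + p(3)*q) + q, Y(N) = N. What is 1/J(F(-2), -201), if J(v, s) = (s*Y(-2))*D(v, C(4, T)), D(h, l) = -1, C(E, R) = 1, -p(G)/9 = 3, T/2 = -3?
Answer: -1/402 ≈ -0.0024876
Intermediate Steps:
T = -6 (T = 2*(-3) = -6)
p(G) = -27 (p(G) = -9*3 = -27)
F(q) = q**2 - 26*q (F(q) = (q**2 - 27*q) + q = q**2 - 26*q)
J(v, s) = 2*s (J(v, s) = (s*(-2))*(-1) = -2*s*(-1) = 2*s)
1/J(F(-2), -201) = 1/(2*(-201)) = 1/(-402) = -1/402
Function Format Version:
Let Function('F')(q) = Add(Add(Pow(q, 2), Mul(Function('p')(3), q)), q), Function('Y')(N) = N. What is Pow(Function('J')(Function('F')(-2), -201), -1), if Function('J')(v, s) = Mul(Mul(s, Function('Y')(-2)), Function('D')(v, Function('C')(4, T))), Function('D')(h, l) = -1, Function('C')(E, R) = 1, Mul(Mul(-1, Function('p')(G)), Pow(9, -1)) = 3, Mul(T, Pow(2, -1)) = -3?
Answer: Rational(-1, 402) ≈ -0.0024876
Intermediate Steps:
T = -6 (T = Mul(2, -3) = -6)
Function('p')(G) = -27 (Function('p')(G) = Mul(-9, 3) = -27)
Function('F')(q) = Add(Pow(q, 2), Mul(-26, q)) (Function('F')(q) = Add(Add(Pow(q, 2), Mul(-27, q)), q) = Add(Pow(q, 2), Mul(-26, q)))
Function('J')(v, s) = Mul(2, s) (Function('J')(v, s) = Mul(Mul(s, -2), -1) = Mul(Mul(-2, s), -1) = Mul(2, s))
Pow(Function('J')(Function('F')(-2), -201), -1) = Pow(Mul(2, -201), -1) = Pow(-402, -1) = Rational(-1, 402)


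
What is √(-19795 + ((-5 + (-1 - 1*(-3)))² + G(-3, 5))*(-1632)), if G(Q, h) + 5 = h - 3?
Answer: I*√29587 ≈ 172.01*I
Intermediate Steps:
G(Q, h) = -8 + h (G(Q, h) = -5 + (h - 3) = -5 + (-3 + h) = -8 + h)
√(-19795 + ((-5 + (-1 - 1*(-3)))² + G(-3, 5))*(-1632)) = √(-19795 + ((-5 + (-1 - 1*(-3)))² + (-8 + 5))*(-1632)) = √(-19795 + ((-5 + (-1 + 3))² - 3)*(-1632)) = √(-19795 + ((-5 + 2)² - 3)*(-1632)) = √(-19795 + ((-3)² - 3)*(-1632)) = √(-19795 + (9 - 3)*(-1632)) = √(-19795 + 6*(-1632)) = √(-19795 - 9792) = √(-29587) = I*√29587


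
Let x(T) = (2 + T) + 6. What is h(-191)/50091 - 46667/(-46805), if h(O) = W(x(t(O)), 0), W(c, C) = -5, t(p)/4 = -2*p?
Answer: 101624464/101935185 ≈ 0.99695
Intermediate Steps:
t(p) = -8*p (t(p) = 4*(-2*p) = -8*p)
x(T) = 8 + T
h(O) = -5
h(-191)/50091 - 46667/(-46805) = -5/50091 - 46667/(-46805) = -5*1/50091 - 46667*(-1/46805) = -5/50091 + 2029/2035 = 101624464/101935185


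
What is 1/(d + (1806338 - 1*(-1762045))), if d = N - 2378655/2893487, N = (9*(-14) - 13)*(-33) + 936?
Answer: 2893487/10341048171567 ≈ 2.7981e-7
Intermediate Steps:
N = 5523 (N = (-126 - 13)*(-33) + 936 = -139*(-33) + 936 = 4587 + 936 = 5523)
d = 15978350046/2893487 (d = 5523 - 2378655/2893487 = 15978350046/2893487 ≈ 5522.2)
1/(d + (1806338 - 1*(-1762045))) = 1/(15978350046/2893487 + (1806338 - 1*(-1762045))) = 1/(15978350046/2893487 + (1806338 + 1762045)) = 1/(15978350046/2893487 + 3568383) = 1/(10341048171567/2893487) = 2893487/10341048171567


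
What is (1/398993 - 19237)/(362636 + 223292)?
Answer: -1918857085/58445292626 ≈ -0.032832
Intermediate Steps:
(1/398993 - 19237)/(362636 + 223292) = (1/398993 - 19237)/585928 = -7675428340/398993*1/585928 = -1918857085/58445292626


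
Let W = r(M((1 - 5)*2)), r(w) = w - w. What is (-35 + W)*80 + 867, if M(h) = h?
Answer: -1933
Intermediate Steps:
r(w) = 0
W = 0
(-35 + W)*80 + 867 = (-35 + 0)*80 + 867 = -35*80 + 867 = -2800 + 867 = -1933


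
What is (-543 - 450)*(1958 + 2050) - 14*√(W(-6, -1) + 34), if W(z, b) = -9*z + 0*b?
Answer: -3979944 - 28*√22 ≈ -3.9801e+6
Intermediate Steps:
W(z, b) = -9*z (W(z, b) = -9*z + 0 = -9*z)
(-543 - 450)*(1958 + 2050) - 14*√(W(-6, -1) + 34) = (-543 - 450)*(1958 + 2050) - 14*√(-9*(-6) + 34) = -993*4008 - 14*√(54 + 34) = -3979944 - 28*√22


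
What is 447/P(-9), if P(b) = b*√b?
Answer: 149*I/9 ≈ 16.556*I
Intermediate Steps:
P(b) = b^(3/2)
447/P(-9) = 447/((-9)^(3/2)) = 447/((-27*I)) = 447*(I/27) = 149*I/9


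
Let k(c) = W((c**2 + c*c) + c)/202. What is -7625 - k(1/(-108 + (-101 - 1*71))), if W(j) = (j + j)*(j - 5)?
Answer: -1183404907263321/155200640000 ≈ -7625.0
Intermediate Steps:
W(j) = 2*j*(-5 + j) (W(j) = (2*j)*(-5 + j) = 2*j*(-5 + j))
k(c) = (c + 2*c**2)*(-5 + c + 2*c**2)/101 (k(c) = (2*((c**2 + c*c) + c)*(-5 + ((c**2 + c*c) + c)))/202 = (2*((c**2 + c**2) + c)*(-5 + ((c**2 + c**2) + c)))*(1/202) = (2*(2*c**2 + c)*(-5 + (2*c**2 + c)))*(1/202) = (2*(c + 2*c**2)*(-5 + (c + 2*c**2)))*(1/202) = (2*(c + 2*c**2)*(-5 + c + 2*c**2))*(1/202) = (c + 2*c**2)*(-5 + c + 2*c**2)/101)
-7625 - k(1/(-108 + (-101 - 1*71))) = -7625 - (1 + 2/(-108 + (-101 - 1*71)))*(-5 + (1 + 2/(-108 + (-101 - 1*71)))/(-108 + (-101 - 1*71)))/(101*(-108 + (-101 - 1*71))) = -7625 - (1 + 2/(-108 + (-101 - 71)))*(-5 + (1 + 2/(-108 + (-101 - 71)))/(-108 + (-101 - 71)))/(101*(-108 + (-101 - 71))) = -7625 - (1 + 2/(-108 - 172))*(-5 + (1 + 2/(-108 - 172))/(-108 - 172))/(101*(-108 - 172)) = -7625 - (1 + 2/(-280))*(-5 + (1 + 2/(-280))/(-280))/(101*(-280)) = -7625 - (-1)*(1 + 2*(-1/280))*(-5 - (1 + 2*(-1/280))/280)/(101*280) = -7625 - (-1)*(1 - 1/140)*(-5 - (1 - 1/140)/280)/(101*280) = -7625 - (-1)*139*(-5 - 1/280*139/140)/(101*280*140) = -7625 - (-1)*139*(-5 - 139/39200)/(101*280*140) = -7625 - (-1)*139*(-196139)/(101*280*140*39200) = -7625 - 1*27263321/155200640000 = -7625 - 27263321/155200640000 = -1183404907263321/155200640000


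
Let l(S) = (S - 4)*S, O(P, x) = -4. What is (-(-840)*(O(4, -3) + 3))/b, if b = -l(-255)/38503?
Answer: 308024/629 ≈ 489.70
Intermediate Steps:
l(S) = S*(-4 + S) (l(S) = (-4 + S)*S = S*(-4 + S))
b = -66045/38503 (b = -(-255*(-4 - 255))/38503 = -(-255*(-259))/38503 = -66045/38503 ≈ -1.7153)
(-(-840)*(O(4, -3) + 3))/b = (-(-840)*(-4 + 3))/(-66045/38503) = -(-840)*(-1)*(-38503/66045) = -105*8*(-38503/66045) = -840*(-38503/66045) = 308024/629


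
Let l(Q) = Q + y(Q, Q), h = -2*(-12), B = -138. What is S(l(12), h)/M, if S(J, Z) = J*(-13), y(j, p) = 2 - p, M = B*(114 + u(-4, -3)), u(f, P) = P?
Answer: 13/7659 ≈ 0.0016974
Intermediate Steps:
M = -15318 (M = -138*(114 - 3) = -138*111 = -15318)
h = 24
l(Q) = 2 (l(Q) = Q + (2 - Q) = 2)
S(J, Z) = -13*J
S(l(12), h)/M = -13*2/(-15318) = -26*(-1/15318) = 13/7659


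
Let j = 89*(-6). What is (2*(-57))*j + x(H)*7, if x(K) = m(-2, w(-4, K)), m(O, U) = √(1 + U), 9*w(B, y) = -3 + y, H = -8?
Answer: 60876 + 7*I*√2/3 ≈ 60876.0 + 3.2998*I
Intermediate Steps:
j = -534
w(B, y) = -⅓ + y/9 (w(B, y) = (-3 + y)/9 = -⅓ + y/9)
x(K) = √(⅔ + K/9) (x(K) = √(1 + (-⅓ + K/9)) = √(⅔ + K/9))
(2*(-57))*j + x(H)*7 = (2*(-57))*(-534) + (√(6 - 8)/3)*7 = -114*(-534) + (√(-2)/3)*7 = 60876 + ((I*√2)/3)*7 = 60876 + (I*√2/3)*7 = 60876 + 7*I*√2/3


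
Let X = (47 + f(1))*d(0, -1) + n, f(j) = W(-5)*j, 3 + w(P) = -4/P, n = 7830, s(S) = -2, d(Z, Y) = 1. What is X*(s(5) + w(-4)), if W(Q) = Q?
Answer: -31488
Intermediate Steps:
w(P) = -3 - 4/P
f(j) = -5*j
X = 7872 (X = (47 - 5*1)*1 + 7830 = (47 - 5)*1 + 7830 = 42*1 + 7830 = 42 + 7830 = 7872)
X*(s(5) + w(-4)) = 7872*(-2 + (-3 - 4/(-4))) = 7872*(-2 + (-3 - 4*(-¼))) = 7872*(-2 + (-3 + 1)) = 7872*(-2 - 2) = 7872*(-4) = -31488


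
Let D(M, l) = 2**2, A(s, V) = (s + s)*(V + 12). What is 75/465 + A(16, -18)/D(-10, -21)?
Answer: -1483/31 ≈ -47.839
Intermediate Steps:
A(s, V) = 2*s*(12 + V) (A(s, V) = (2*s)*(12 + V) = 2*s*(12 + V))
D(M, l) = 4
75/465 + A(16, -18)/D(-10, -21) = 75/465 + (2*16*(12 - 18))/4 = 75*(1/465) + (2*16*(-6))*(1/4) = 5/31 - 192*1/4 = 5/31 - 48 = -1483/31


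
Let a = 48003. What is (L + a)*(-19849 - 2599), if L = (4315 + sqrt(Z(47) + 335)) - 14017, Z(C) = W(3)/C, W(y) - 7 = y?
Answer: -859780848 - 22448*sqrt(740485)/47 ≈ -8.6019e+8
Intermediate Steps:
W(y) = 7 + y
Z(C) = 10/C (Z(C) = (7 + 3)/C = 10/C)
L = -9702 + sqrt(740485)/47 (L = (4315 + sqrt(10/47 + 335)) - 14017 = (4315 + sqrt(15755/47)) - 14017 = (4315 + sqrt(740485)/47) - 14017 = -9702 + sqrt(740485)/47 ≈ -9683.7)
(L + a)*(-19849 - 2599) = ((-9702 + sqrt(740485)/47) + 48003)*(-19849 - 2599) = (38301 + sqrt(740485)/47)*(-22448) = -859780848 - 22448*sqrt(740485)/47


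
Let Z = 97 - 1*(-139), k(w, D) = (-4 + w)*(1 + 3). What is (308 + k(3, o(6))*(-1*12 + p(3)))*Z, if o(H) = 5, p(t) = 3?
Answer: 81184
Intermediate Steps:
k(w, D) = -16 + 4*w (k(w, D) = (-4 + w)*4 = -16 + 4*w)
Z = 236 (Z = 97 + 139 = 236)
(308 + k(3, o(6))*(-1*12 + p(3)))*Z = (308 + (-16 + 4*3)*(-1*12 + 3))*236 = (308 + (-16 + 12)*(-12 + 3))*236 = (308 - 4*(-9))*236 = (308 + 36)*236 = 344*236 = 81184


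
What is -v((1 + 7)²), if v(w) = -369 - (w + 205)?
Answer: 638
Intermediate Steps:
v(w) = -574 - w (v(w) = -369 - (205 + w) = -369 + (-205 - w) = -574 - w)
-v((1 + 7)²) = -(-574 - (1 + 7)²) = -(-574 - 1*8²) = -(-574 - 1*64) = -(-574 - 64) = -1*(-638) = 638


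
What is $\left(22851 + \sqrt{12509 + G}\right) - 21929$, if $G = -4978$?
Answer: $922 + \sqrt{7531} \approx 1008.8$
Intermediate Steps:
$\left(22851 + \sqrt{12509 + G}\right) - 21929 = \left(22851 + \sqrt{12509 - 4978}\right) - 21929 = \left(22851 + \sqrt{7531}\right) - 21929 = 922 + \sqrt{7531}$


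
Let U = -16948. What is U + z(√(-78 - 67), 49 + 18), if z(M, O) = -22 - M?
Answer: -16970 - I*√145 ≈ -16970.0 - 12.042*I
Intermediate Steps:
U + z(√(-78 - 67), 49 + 18) = -16948 + (-22 - √(-78 - 67)) = -16948 + (-22 - √(-145)) = -16948 + (-22 - I*√145) = -16970 - I*√145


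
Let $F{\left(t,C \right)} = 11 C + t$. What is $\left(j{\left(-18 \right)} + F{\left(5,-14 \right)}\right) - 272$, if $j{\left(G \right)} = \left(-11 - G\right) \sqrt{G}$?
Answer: $-421 + 21 i \sqrt{2} \approx -421.0 + 29.698 i$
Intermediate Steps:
$F{\left(t,C \right)} = t + 11 C$
$j{\left(G \right)} = \sqrt{G} \left(-11 - G\right)$
$\left(j{\left(-18 \right)} + F{\left(5,-14 \right)}\right) - 272 = \left(\sqrt{-18} \left(-11 - -18\right) + \left(5 + 11 \left(-14\right)\right)\right) - 272 = \left(3 i \sqrt{2} \left(-11 + 18\right) + \left(5 - 154\right)\right) - 272 = \left(3 i \sqrt{2} \cdot 7 - 149\right) - 272 = \left(21 i \sqrt{2} - 149\right) - 272 = \left(-149 + 21 i \sqrt{2}\right) - 272 = -421 + 21 i \sqrt{2}$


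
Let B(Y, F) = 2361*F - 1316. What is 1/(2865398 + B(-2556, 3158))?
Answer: 1/10320120 ≈ 9.6898e-8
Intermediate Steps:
B(Y, F) = -1316 + 2361*F
1/(2865398 + B(-2556, 3158)) = 1/(2865398 + (-1316 + 2361*3158)) = 1/(2865398 + (-1316 + 7456038)) = 1/(2865398 + 7454722) = 1/10320120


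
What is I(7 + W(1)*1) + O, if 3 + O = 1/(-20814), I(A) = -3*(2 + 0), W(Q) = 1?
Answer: -187327/20814 ≈ -9.0000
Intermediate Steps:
I(A) = -6 (I(A) = -3*2 = -6)
O = -62443/20814 (O = -3 + 1/(-20814) = -3 - 1/20814 = -62443/20814 ≈ -3.0000)
I(7 + W(1)*1) + O = -6 - 62443/20814 = -187327/20814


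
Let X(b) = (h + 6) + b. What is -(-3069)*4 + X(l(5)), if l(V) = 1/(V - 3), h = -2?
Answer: 24561/2 ≈ 12281.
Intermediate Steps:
l(V) = 1/(-3 + V)
X(b) = 4 + b (X(b) = (-2 + 6) + b = 4 + b)
-(-3069)*4 + X(l(5)) = -(-3069)*4 + (4 + 1/(-3 + 5)) = -93*(-132) + (4 + 1/2) = 12276 + (4 + ½) = 12276 + 9/2 = 24561/2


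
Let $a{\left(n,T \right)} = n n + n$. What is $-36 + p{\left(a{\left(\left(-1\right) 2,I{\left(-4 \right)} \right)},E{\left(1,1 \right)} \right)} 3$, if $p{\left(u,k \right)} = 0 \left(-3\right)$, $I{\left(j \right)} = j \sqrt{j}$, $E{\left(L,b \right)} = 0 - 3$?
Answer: $-36$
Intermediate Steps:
$E{\left(L,b \right)} = -3$
$I{\left(j \right)} = j^{\frac{3}{2}}$
$a{\left(n,T \right)} = n + n^{2}$ ($a{\left(n,T \right)} = n^{2} + n = n + n^{2}$)
$p{\left(u,k \right)} = 0$
$-36 + p{\left(a{\left(\left(-1\right) 2,I{\left(-4 \right)} \right)},E{\left(1,1 \right)} \right)} 3 = -36 + 0 \cdot 3 = -36 + 0 = -36$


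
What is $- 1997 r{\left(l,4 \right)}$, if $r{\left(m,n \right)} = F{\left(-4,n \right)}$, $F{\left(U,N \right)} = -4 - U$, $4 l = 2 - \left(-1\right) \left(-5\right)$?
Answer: $0$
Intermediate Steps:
$l = - \frac{3}{4}$ ($l = \frac{2 - \left(-1\right) \left(-5\right)}{4} = \frac{2 - 5}{4} = \frac{1}{4} \left(-3\right) = - \frac{3}{4} \approx -0.75$)
$r{\left(m,n \right)} = 0$ ($r{\left(m,n \right)} = -4 - -4 = -4 + 4 = 0$)
$- 1997 r{\left(l,4 \right)} = \left(-1997\right) 0 = 0$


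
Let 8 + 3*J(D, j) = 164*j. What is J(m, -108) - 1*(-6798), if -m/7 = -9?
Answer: 2674/3 ≈ 891.33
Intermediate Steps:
m = 63 (m = -7*(-9) = 63)
J(D, j) = -8/3 + 164*j/3 (J(D, j) = -8/3 + (164*j)/3 = -8/3 + 164*j/3)
J(m, -108) - 1*(-6798) = (-8/3 + (164/3)*(-108)) - 1*(-6798) = (-8/3 - 5904) + 6798 = -17720/3 + 6798 = 2674/3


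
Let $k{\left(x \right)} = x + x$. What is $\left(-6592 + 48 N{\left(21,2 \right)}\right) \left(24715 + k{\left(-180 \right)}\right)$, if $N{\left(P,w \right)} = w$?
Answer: $-158210080$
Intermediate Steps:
$k{\left(x \right)} = 2 x$
$\left(-6592 + 48 N{\left(21,2 \right)}\right) \left(24715 + k{\left(-180 \right)}\right) = \left(-6592 + 48 \cdot 2\right) \left(24715 + 2 \left(-180\right)\right) = \left(-6592 + 96\right) \left(24715 - 360\right) = \left(-6496\right) 24355 = -158210080$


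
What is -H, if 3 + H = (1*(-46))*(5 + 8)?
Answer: 601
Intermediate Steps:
H = -601 (H = -3 + (1*(-46))*(5 + 8) = -3 - 46*13 = -3 - 598 = -601)
-H = -1*(-601) = 601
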